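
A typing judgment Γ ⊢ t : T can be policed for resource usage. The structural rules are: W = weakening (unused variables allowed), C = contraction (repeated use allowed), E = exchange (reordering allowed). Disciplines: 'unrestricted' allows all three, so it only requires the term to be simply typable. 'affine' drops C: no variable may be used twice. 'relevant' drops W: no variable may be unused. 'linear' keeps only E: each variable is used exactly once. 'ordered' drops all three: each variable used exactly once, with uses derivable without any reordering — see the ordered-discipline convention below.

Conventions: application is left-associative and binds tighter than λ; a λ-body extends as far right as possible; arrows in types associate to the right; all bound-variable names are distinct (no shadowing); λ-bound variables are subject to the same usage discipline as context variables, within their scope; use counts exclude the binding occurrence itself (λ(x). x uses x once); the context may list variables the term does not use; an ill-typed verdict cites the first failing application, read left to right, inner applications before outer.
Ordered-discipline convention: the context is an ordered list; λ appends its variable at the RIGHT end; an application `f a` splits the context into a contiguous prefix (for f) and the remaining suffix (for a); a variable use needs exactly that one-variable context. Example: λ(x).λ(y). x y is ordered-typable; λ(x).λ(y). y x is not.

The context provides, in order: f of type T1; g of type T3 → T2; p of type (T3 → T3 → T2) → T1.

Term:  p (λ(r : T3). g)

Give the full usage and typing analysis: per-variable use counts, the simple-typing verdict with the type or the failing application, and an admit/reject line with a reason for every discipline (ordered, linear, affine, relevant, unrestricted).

usage: f ×0; g ×1; p ×1; r (bound) ×0
left-to-right use order: p, g
typing: the term checks, with type T1
ordered: ✗, f, r never used (weakening)
linear: ✗, f, r never used (weakening)
affine: ✓, no duplicate uses among f, g, p, r
relevant: ✗, f, r never used (weakening)
unrestricted: ✓, type-checks (T1) and nothing is barred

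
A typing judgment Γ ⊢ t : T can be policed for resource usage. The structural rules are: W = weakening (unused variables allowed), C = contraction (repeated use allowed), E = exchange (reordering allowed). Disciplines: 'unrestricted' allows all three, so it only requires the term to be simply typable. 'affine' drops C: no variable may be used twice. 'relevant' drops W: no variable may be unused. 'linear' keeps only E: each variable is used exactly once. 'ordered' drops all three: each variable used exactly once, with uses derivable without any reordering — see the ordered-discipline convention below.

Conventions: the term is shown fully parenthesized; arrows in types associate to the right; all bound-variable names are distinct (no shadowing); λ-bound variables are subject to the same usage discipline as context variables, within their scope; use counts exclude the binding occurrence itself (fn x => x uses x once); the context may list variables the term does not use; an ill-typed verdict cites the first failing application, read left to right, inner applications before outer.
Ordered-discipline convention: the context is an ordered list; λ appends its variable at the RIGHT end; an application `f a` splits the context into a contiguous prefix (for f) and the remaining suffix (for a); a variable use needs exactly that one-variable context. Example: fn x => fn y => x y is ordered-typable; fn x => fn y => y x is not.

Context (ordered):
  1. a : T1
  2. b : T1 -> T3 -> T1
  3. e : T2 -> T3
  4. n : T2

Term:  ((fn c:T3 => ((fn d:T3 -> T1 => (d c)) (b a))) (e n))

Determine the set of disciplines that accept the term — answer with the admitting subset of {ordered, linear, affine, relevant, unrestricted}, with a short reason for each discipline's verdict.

admitting disciplines: linear, affine, relevant, unrestricted
variable uses: a ×1, b ×1, e ×1, n ×1, c (bound) ×1, d (bound) ×1
left-to-right use order: d, c, b, a, e, n
typing: well-typed — term : T1
ordered: ✗ — use order d, c, b, a, e, n needs exchange
linear: ✓ — each of a, b, e, n, c, d used exactly once
affine: ✓ — at most one use each (a, b, e, n, c, d)
relevant: ✓ — a, b, e, n, c, d: all used, weakening unneeded
unrestricted: ✓ — typability at T1 is all that's needed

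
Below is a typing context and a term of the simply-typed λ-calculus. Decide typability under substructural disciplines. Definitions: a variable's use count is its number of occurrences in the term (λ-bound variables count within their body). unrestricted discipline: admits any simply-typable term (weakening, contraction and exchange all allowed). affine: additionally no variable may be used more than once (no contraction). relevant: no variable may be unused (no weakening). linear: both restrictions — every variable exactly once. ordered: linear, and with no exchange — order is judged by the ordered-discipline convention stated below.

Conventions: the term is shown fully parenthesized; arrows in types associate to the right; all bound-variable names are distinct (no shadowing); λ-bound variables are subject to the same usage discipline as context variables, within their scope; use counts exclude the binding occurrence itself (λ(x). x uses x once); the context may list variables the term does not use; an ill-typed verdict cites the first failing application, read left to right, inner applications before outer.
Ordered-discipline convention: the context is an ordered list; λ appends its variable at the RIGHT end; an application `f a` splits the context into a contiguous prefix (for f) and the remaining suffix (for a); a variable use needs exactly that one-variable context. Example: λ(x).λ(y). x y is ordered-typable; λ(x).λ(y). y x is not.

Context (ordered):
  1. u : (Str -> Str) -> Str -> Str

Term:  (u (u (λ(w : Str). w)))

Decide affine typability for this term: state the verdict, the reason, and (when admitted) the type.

no — needs contraction — u ×2
counts: u=2; w (bound)=1
use order (left to right): u, u, w
typing: well-typed — term : Str -> Str
across the five disciplines: ordered ✗, linear ✗, affine ✗, relevant ✓, unrestricted ✓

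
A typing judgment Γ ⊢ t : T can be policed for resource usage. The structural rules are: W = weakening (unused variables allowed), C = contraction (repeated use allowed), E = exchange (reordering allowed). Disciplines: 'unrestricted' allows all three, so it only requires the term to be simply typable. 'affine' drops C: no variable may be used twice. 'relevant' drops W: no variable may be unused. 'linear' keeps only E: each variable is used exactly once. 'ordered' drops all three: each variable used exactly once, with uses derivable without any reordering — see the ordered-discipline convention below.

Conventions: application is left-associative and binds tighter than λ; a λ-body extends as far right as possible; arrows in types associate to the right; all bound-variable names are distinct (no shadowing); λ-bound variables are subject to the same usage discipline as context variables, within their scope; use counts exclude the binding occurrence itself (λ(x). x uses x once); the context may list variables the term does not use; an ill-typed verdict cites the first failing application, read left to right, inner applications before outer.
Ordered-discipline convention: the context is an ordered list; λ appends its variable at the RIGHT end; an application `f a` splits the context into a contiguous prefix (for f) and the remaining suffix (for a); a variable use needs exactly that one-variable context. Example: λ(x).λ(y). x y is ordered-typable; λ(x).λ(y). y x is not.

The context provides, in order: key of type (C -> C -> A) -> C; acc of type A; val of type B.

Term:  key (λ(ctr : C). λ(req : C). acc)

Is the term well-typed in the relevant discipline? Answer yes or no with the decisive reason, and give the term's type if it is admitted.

no — val, ctr, req left unused
counts: key=1; acc=1; val=0; ctr (λ-bound)=0; req (λ-bound)=0
uses in reading order: key, acc
typing: ✓ — C
all disciplines: ordered ✗; linear ✗; affine ✓; relevant ✗; unrestricted ✓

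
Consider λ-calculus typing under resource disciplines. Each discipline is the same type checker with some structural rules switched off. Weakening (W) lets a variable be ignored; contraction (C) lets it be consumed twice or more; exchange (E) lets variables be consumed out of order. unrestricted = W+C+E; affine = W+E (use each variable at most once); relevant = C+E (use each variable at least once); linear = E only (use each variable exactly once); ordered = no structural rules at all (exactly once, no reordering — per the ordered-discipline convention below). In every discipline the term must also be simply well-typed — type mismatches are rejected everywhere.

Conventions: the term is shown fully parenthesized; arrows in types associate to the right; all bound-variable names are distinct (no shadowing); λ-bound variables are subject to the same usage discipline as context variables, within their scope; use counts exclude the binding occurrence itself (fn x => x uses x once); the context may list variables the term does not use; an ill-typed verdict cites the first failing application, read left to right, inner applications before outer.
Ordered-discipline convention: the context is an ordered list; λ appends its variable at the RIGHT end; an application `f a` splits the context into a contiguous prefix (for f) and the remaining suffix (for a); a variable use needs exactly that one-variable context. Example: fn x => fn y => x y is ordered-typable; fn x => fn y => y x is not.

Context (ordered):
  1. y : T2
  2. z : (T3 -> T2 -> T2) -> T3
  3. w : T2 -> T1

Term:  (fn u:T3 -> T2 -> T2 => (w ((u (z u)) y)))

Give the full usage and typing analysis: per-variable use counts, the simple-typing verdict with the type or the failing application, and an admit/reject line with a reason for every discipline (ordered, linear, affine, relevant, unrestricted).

usage: y=1, z=1, w=1, u (bound)=2
use order (left to right): w, u, z, u, y
typing: well-typed at (T3 -> T2 -> T2) -> T1
ordered ✗ (repeated use of u ×2)
linear ✗ (repeated use of u ×2)
affine ✗ (repeated use of u ×2)
relevant ✓ (at least one use each (y, z, w, u))
unrestricted ✓ (type-checks ((T3 -> T2 -> T2) -> T1) and nothing is barred)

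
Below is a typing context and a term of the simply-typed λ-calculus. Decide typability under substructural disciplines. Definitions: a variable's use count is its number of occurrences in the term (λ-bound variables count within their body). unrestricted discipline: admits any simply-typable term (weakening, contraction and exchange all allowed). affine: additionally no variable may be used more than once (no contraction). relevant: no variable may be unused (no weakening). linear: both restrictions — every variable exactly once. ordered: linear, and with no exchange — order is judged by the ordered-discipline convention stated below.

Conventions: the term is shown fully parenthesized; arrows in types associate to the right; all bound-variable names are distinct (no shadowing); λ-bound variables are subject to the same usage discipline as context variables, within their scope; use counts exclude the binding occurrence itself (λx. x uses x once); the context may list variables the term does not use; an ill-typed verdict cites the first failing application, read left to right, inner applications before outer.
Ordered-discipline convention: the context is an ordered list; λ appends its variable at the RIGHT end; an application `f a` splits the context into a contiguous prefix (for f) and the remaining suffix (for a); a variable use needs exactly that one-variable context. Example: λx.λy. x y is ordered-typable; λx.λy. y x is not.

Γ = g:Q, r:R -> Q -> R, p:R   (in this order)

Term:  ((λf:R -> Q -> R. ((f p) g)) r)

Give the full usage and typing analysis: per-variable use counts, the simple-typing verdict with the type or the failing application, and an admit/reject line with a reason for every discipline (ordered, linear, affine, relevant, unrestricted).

variable uses: g=1; r=1; p=1; f [bound]=1
left-to-right use order: f, p, g, r
typing: the term checks, with type R
ordered: ✗, use order f, p, g, r needs exchange
linear: ✓, exactly-once usage across g, r, p, f
affine: ✓, at most one use each (g, r, p, f)
relevant: ✓, none of g, r, p, f goes unused
unrestricted: ✓, simply typable at R; W, C, E all held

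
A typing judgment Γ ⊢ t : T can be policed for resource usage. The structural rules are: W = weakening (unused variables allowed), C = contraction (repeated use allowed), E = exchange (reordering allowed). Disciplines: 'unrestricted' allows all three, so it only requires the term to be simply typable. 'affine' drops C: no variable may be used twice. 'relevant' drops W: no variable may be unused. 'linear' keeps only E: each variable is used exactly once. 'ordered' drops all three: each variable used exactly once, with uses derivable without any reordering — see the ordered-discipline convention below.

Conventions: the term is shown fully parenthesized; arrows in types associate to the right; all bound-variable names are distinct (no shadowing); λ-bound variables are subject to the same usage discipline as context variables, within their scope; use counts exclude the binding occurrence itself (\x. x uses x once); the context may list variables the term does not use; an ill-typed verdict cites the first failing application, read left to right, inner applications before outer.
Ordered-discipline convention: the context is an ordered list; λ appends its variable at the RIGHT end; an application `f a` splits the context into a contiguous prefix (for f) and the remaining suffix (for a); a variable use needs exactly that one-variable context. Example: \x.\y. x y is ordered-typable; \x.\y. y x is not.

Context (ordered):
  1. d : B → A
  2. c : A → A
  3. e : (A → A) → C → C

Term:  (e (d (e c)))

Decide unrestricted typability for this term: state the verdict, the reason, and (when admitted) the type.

no — a type mismatch blocks all five
variable uses: d ×1; c ×1; e ×2
uses in reading order: e, d, e, c
typing: ill-typed: a function awaiting B gets C → C
all disciplines: ordered ✗; linear ✗; affine ✗; relevant ✗; unrestricted ✗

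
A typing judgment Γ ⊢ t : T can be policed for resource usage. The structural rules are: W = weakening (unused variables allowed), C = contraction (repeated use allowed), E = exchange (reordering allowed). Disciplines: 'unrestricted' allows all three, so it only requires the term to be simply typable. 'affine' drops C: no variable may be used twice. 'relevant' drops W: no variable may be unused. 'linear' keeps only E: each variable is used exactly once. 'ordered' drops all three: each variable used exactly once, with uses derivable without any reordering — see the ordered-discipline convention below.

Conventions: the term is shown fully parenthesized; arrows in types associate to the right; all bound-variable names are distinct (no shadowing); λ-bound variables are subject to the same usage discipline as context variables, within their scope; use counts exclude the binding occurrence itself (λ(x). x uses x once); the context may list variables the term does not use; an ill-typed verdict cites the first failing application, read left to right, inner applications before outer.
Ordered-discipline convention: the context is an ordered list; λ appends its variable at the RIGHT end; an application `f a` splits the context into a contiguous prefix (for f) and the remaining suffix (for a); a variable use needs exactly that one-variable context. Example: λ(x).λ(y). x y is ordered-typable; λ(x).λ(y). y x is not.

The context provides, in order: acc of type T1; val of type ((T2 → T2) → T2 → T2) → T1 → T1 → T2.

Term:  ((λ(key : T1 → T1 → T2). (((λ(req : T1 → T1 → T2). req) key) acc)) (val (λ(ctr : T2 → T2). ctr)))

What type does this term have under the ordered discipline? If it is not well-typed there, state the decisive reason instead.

not well-typed under ordered — use order req, key, acc, val, ctr needs exchange
use counts: acc: 1×; val: 1×; key (bound): 1×; req (bound): 1×; ctr (bound): 1×
left-to-right use order: req, key, acc, val, ctr
typing: well-typed — term : T1 → T2
summary: ordered ✗; linear ✓; affine ✓; relevant ✓; unrestricted ✓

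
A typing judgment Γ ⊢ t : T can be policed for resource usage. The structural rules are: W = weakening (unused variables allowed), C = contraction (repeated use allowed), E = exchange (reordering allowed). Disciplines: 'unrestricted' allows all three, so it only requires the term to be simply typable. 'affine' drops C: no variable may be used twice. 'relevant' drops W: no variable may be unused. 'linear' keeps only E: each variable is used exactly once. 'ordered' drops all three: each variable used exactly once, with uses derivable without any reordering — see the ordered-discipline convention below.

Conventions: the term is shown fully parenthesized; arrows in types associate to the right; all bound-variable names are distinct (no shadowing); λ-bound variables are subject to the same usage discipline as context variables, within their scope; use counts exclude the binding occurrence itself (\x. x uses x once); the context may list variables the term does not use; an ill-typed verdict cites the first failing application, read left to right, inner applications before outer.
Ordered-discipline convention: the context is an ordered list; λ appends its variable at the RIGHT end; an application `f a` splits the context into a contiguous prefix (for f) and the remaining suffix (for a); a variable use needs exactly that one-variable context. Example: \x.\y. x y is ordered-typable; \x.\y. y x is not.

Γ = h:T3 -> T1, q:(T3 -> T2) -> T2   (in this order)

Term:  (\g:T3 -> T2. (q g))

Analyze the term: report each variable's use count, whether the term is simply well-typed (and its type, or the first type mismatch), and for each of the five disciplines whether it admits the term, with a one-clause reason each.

variable uses: h=0; q=1; g (bound)=1
order of uses: q, g
typing: ✓ — (T3 -> T2) -> T2
ordered: ✗, unused: h — weakening required
linear: ✗, unused: h — weakening required
affine: ✓, h, q, g: no repeats, contraction unneeded
relevant: ✗, unused: h — weakening required
unrestricted: ✓, simply typable at (T3 -> T2) -> T2; W, C, E all held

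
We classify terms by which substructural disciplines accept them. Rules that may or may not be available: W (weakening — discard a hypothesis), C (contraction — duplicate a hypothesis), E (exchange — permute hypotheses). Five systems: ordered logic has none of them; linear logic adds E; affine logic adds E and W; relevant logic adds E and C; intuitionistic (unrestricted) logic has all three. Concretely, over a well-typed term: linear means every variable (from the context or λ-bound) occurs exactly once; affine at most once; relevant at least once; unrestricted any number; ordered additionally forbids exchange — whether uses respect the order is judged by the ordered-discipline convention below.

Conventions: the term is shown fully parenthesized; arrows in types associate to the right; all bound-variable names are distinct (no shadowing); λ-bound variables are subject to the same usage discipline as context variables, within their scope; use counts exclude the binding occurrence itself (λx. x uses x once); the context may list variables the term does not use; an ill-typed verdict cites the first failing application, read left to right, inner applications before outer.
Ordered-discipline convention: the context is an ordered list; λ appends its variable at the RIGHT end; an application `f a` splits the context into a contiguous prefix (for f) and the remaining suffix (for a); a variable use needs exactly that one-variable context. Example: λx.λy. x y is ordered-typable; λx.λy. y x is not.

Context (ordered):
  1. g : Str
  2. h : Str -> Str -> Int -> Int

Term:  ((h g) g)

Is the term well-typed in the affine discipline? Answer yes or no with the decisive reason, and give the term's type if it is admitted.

no — uses contraction: g ×2
counts: g: 2, h: 1
left-to-right use order: h, g, g
typing: well-typed — term : Int -> Int
per-discipline verdicts: ordered ✗, linear ✗, affine ✗, relevant ✓, unrestricted ✓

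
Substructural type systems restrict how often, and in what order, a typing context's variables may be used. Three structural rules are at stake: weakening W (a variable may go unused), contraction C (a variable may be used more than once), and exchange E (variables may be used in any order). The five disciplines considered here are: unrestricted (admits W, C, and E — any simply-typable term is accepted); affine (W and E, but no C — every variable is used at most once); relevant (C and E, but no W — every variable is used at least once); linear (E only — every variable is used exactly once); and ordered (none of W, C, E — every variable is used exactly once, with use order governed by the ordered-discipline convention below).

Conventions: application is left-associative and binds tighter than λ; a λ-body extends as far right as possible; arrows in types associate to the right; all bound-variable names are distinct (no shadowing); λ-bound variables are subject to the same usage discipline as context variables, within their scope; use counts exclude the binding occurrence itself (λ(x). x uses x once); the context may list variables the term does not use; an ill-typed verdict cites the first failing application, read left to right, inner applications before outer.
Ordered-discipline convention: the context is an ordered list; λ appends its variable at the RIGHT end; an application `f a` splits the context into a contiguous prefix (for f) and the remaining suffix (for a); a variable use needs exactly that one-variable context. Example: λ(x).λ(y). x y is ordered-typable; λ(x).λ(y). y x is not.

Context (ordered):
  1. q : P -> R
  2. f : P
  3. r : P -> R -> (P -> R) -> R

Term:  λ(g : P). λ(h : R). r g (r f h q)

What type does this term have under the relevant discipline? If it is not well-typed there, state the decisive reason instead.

term : P -> R -> (P -> R) -> R
counts: q ×1; f ×1; r ×2; g [bound] ×1; h [bound] ×1
left-to-right use order: r, g, r, f, h, q
typing: the term checks, with type P -> R -> (P -> R) -> R
all disciplines: ordered ✗ | linear ✗ | affine ✗ | relevant ✓ | unrestricted ✓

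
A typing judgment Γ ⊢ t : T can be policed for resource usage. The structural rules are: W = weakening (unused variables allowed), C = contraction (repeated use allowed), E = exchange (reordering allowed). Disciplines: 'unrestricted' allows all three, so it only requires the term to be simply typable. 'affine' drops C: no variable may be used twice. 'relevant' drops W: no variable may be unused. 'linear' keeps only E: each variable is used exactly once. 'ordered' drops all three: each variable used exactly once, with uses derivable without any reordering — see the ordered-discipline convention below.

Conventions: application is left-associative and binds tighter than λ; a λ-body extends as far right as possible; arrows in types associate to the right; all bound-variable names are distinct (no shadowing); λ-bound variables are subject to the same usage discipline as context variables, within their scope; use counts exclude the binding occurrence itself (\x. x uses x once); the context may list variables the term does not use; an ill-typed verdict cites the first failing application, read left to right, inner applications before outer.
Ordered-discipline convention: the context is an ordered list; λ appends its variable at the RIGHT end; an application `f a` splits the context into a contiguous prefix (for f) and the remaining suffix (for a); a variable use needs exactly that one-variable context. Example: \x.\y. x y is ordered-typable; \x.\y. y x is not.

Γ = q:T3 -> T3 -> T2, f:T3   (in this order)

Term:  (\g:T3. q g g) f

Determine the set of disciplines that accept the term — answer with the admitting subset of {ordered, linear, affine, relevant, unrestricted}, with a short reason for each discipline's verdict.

admitted by: relevant, unrestricted
variable uses: q ×1; f ×1; g [bound] ×2
order of uses: q, g, g, f
typing: ✓ — T2
ordered ✗ (g ×2 used more than once (contraction))
linear ✗ (g ×2 used more than once (contraction))
affine ✗ (g ×2 used more than once (contraction))
relevant ✓ (q, f, g: all used, weakening unneeded)
unrestricted ✓ (typability at T2 is all that's needed)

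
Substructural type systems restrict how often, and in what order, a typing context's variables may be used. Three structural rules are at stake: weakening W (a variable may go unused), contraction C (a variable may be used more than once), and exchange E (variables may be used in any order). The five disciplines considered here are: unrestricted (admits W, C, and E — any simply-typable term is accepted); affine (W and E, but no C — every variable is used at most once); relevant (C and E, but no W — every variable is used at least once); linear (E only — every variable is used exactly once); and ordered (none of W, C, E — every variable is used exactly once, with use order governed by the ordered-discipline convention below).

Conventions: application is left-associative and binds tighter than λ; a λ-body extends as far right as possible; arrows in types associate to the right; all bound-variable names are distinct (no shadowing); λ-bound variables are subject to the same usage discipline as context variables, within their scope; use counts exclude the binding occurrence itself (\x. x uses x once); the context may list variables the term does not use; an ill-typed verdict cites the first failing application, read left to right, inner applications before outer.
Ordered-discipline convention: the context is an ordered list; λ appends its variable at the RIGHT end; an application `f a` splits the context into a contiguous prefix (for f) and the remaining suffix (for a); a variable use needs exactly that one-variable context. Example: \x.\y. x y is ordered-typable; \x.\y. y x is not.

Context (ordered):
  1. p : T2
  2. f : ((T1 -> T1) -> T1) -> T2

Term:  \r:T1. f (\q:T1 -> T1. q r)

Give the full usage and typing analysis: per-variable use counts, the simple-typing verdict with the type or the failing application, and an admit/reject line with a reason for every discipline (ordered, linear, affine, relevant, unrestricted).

use counts: p=0; f=1; r (λ-bound)=1; q (λ-bound)=1
order of uses: f, q, r
typing: the term checks, with type T1 -> T2
ordered: ✗ — needs weakening: p unused
linear: ✗ — needs weakening: p unused
affine: ✓ — none of p, f, r, q used more than once
relevant: ✗ — needs weakening: p unused
unrestricted: ✓ — simply typable at T1 -> T2; W, C, E all held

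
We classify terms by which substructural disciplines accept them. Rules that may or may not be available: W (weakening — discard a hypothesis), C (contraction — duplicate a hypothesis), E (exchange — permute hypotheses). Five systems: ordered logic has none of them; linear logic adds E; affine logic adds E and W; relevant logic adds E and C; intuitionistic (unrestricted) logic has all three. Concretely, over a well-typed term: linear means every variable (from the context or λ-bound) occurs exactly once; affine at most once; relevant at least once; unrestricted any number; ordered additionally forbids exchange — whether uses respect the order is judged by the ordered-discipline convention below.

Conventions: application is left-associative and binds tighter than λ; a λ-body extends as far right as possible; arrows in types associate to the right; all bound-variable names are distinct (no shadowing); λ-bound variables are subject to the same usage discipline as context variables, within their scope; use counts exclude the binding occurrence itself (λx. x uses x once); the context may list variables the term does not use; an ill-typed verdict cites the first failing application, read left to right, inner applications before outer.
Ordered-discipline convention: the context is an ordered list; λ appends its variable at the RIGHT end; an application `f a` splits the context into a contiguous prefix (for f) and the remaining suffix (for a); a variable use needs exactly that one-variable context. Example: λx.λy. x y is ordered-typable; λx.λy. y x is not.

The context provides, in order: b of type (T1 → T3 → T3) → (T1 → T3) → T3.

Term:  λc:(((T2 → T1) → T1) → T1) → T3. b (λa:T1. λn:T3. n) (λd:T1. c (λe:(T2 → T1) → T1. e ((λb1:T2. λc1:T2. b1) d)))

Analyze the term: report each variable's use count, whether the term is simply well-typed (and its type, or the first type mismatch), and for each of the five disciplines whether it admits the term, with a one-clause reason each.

use counts: b ×1; c (λ-bound) ×1; a (λ-bound) ×0; n (λ-bound) ×1; d (λ-bound) ×1; e (λ-bound) ×1; b1 (λ-bound) ×1; c1 (λ-bound) ×0
left-to-right use order: b, n, c, e, b1, d
typing: ill-typed: an argument T1 mismatches the expected T2
ordered: ✗, a type mismatch blocks all five
linear: ✗, the type mismatch rejects it
affine: ✗, not simply typable
relevant: ✗, fails simple typing
unrestricted: ✗, a type mismatch blocks all five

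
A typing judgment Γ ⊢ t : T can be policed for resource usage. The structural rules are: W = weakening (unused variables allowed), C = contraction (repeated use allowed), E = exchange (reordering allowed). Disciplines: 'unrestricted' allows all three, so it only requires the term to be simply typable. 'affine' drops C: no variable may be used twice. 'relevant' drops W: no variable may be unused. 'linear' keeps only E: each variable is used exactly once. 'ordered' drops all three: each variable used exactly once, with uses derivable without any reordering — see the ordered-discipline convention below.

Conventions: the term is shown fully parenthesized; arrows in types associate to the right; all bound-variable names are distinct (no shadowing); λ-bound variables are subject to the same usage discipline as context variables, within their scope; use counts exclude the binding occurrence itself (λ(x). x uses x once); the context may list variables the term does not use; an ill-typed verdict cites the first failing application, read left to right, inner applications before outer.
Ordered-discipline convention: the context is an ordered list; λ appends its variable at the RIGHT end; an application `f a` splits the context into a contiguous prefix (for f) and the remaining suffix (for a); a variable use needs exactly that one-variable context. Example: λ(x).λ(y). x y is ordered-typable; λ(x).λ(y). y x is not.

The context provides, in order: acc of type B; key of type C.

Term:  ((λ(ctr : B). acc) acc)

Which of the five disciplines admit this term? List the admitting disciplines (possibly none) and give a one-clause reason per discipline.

accepted by: unrestricted
usage: acc=2; key=0; ctr [bound]=0
uses in reading order: acc, acc
typing: well-typed — term : B
ordered: ✗, acc ×2 used more than once (contraction); key, ctr never used (weakening)
linear: ✗, acc ×2 used more than once (contraction); key, ctr never used (weakening)
affine: ✗, acc ×2 used more than once (contraction)
relevant: ✗, key, ctr never used (weakening)
unrestricted: ✓, simply typable at B; W, C, E all held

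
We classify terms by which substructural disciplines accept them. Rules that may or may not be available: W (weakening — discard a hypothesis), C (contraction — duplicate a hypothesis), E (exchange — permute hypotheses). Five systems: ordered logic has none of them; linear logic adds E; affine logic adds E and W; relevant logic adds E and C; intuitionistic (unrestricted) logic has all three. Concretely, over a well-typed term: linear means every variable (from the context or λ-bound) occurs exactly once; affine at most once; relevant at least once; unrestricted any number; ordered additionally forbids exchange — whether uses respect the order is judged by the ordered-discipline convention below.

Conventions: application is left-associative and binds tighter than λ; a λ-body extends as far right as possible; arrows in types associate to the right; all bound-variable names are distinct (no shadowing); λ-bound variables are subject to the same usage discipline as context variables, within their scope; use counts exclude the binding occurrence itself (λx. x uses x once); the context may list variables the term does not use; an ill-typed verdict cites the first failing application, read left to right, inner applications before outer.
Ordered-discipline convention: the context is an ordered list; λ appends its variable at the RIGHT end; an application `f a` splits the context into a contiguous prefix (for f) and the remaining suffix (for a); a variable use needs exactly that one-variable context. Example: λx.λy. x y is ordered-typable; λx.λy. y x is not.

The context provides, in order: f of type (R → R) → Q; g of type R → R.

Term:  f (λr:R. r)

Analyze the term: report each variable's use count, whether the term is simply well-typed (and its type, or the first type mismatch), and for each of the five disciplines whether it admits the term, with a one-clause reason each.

variable uses: f ×1; g ×0; r (λ-bound) ×1
left-to-right use order: f, r
typing: well-typed — term : Q
ordered ✗ (needs weakening: g unused)
linear ✗ (needs weakening: g unused)
affine ✓ (f, g, r: no repeats, contraction unneeded)
relevant ✗ (needs weakening: g unused)
unrestricted ✓ (typability at Q is all that's needed)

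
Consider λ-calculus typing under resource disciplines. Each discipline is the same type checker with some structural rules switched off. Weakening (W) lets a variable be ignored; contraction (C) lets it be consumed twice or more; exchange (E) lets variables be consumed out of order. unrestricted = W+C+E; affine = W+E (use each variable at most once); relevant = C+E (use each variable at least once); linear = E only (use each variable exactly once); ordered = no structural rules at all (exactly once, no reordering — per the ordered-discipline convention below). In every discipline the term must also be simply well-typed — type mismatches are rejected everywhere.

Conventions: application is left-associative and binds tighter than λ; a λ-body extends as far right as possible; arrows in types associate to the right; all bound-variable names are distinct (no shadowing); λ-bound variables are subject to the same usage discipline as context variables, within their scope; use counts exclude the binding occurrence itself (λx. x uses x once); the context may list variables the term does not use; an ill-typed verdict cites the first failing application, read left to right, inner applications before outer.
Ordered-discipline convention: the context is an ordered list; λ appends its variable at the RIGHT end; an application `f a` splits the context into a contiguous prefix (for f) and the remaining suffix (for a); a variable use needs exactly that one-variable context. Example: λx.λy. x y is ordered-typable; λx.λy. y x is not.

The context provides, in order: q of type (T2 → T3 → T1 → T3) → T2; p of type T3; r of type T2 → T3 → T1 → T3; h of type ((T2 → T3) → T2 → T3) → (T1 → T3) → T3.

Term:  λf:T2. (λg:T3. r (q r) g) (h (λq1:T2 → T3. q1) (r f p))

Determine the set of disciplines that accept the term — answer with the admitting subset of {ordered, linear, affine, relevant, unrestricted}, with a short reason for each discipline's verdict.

accepted by: relevant, unrestricted
usage: q ×1, p ×1, r ×3, h ×1, f [bound] ×1, g [bound] ×1, q1 [bound] ×1
left-to-right use order: r, q, r, g, h, q1, r, f, p
typing: the term checks, with type T2 → T1 → T3
ordered ✗ (r ×3 used more than once (contraction))
linear ✗ (r ×3 used more than once (contraction))
affine ✗ (r ×3 used more than once (contraction))
relevant ✓ (every one of q, p, r, h, f, g, q1 appears)
unrestricted ✓ (type-checks (T2 → T1 → T3) and nothing is barred)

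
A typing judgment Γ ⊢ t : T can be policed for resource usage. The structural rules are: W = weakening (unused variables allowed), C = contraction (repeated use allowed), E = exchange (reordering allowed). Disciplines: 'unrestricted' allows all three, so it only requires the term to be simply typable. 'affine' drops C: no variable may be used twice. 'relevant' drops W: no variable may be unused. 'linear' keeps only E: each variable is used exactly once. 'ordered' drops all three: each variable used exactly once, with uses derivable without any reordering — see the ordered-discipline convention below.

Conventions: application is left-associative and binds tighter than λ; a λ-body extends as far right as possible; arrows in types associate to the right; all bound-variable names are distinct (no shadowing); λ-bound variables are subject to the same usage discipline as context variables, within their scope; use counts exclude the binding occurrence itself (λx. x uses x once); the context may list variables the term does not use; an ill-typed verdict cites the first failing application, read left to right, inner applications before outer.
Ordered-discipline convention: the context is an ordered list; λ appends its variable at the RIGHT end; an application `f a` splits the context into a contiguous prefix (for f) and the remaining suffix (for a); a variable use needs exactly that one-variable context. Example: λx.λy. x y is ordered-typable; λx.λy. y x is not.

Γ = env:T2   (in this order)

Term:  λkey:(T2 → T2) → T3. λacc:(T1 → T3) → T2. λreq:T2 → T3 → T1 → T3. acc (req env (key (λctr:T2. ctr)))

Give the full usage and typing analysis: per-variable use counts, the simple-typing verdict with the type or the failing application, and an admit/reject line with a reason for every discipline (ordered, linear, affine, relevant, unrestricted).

use counts: env: 1; key (λ-bound): 1; acc (λ-bound): 1; req (λ-bound): 1; ctr (λ-bound): 1
uses in reading order: acc, req, env, key, ctr
typing: ✓ — ((T2 → T2) → T3) → ((T1 → T3) → T2) → (T2 → T3 → T1 → T3) → T2
ordered: ✗, use order acc, req, env, key, ctr needs exchange
linear: ✓, each of env, key, acc, req, ctr used exactly once
affine: ✓, none of env, key, acc, req, ctr used more than once
relevant: ✓, none of env, key, acc, req, ctr goes unused
unrestricted: ✓, typability at ((T2 → T2) → T3) → ((T1 → T3) → T2) → (T2 → T3 → T1 → T3) → T2 is all that's needed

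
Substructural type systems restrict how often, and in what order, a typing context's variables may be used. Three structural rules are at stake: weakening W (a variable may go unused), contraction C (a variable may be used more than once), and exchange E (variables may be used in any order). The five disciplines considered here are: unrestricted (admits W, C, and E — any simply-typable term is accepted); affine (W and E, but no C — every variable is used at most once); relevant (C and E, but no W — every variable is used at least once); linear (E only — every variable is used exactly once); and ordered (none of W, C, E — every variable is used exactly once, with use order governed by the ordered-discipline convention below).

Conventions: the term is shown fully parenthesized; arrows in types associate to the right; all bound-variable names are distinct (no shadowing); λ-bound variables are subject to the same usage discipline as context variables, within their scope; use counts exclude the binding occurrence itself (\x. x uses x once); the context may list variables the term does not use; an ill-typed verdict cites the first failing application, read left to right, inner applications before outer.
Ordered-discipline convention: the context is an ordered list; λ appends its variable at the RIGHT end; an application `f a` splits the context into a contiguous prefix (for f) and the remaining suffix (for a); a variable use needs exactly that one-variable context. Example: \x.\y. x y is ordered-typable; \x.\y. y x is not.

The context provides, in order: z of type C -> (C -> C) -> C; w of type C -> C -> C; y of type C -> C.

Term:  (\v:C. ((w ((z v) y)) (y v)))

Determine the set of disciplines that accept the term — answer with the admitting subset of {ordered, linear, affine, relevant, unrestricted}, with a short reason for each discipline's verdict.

accepted by: relevant, unrestricted
variable uses: z: 1×, w: 1×, y: 2×, v (λ-bound): 2×
left-to-right use order: w, z, v, y, y, v
typing: ✓ — C -> C
ordered: ✗, uses contraction: y ×2, v ×2
linear: ✗, uses contraction: y ×2, v ×2
affine: ✗, uses contraction: y ×2, v ×2
relevant: ✓, every one of z, w, y, v appears
unrestricted: ✓, type-checks (C -> C) and nothing is barred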